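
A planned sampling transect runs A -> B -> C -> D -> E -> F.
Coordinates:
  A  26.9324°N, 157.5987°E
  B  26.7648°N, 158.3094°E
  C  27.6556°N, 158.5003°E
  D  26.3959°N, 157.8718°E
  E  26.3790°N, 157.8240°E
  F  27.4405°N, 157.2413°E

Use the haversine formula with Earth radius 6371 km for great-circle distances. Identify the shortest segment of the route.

D–E

Leg distances:
A→B: 72.9 km
B→C: 100.8 km
C→D: 153.3 km
D→E: 5.1 km
E→F: 131.4 km
The shortest leg is D–E at 5.1 km.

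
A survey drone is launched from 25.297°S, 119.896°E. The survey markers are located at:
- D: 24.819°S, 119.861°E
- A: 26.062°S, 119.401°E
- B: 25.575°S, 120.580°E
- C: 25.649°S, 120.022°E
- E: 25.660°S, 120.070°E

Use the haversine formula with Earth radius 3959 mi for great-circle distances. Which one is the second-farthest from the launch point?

B

Distances from the launch point (25.297°S, 119.896°E):
A: 61.2 mi
B: 46.8 mi
D: 33.1 mi
E: 27.3 mi
C: 25.6 mi
The second-farthest is B at 46.8 mi.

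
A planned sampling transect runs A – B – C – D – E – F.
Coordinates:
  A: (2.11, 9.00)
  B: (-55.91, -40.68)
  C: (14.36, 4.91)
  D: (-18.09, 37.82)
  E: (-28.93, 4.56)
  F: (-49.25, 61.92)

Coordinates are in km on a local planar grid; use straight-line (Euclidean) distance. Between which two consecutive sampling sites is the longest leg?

Leg distances:
A→B: 76.4 km
B→C: 83.8 km
C→D: 46.2 km
D→E: 35.0 km
E→F: 60.9 km
The longest leg is B–C at 83.8 km.

B–C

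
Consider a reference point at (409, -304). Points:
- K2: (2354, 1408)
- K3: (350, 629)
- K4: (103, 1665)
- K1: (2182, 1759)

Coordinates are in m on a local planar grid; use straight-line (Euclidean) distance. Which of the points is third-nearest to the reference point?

K2

Distances from the reference point ((409, -304)):
K3: 934.9 m
K4: 1992.6 m
K2: 2591.1 m
K1: 2720.2 m
The third-nearest is K2 at 2591.1 m.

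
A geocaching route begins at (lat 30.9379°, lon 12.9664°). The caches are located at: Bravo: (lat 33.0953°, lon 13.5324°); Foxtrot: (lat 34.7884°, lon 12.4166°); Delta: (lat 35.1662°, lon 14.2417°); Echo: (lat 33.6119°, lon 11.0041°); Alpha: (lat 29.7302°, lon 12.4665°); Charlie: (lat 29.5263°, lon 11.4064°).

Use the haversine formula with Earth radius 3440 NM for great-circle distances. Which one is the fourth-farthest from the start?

Distances from the start ((lat 30.9379°, lon 12.9664°)):
Delta: 261.8 NM
Foxtrot: 232.8 NM
Echo: 188.9 NM
Bravo: 132.7 NM
Charlie: 117.2 NM
Alpha: 77.0 NM
The fourth-farthest is Bravo at 132.7 NM.

Bravo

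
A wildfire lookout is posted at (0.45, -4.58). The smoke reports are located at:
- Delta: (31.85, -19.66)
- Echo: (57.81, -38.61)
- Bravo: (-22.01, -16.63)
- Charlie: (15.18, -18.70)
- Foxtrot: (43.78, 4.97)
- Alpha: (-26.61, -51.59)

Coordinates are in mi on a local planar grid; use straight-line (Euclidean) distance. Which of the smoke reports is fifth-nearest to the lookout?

Distances from the lookout ((0.45, -4.58)):
Charlie: 20.4 mi
Bravo: 25.5 mi
Delta: 34.8 mi
Foxtrot: 44.4 mi
Alpha: 54.2 mi
Echo: 66.7 mi
The fifth-nearest is Alpha at 54.2 mi.

Alpha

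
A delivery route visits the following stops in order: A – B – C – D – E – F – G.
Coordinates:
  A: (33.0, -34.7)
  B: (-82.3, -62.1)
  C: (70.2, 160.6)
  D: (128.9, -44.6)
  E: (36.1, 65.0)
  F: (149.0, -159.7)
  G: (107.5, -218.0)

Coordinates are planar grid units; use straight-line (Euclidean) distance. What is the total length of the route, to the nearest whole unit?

1068

Leg distances:
A→B: 118.5  (cumulative 118.5)
B→C: 269.9  (cumulative 388.4)
C→D: 213.4  (cumulative 601.9)
D→E: 143.6  (cumulative 745.5)
E→F: 251.5  (cumulative 996.9)
F→G: 71.6  (cumulative 1068.5)
Total route length ≈ 1068.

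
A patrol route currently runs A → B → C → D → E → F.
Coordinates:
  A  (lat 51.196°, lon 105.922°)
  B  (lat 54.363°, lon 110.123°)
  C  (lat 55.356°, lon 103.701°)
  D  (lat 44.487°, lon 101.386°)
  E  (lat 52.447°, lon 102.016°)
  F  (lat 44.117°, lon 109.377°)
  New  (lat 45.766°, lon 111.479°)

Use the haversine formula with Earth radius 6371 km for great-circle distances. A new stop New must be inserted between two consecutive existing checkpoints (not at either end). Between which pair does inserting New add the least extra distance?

between E and F

Added distance for inserting New between each consecutive pair:
A–B: 1238.6 km
B–C: 1733.2 km
C–D: 782.1 km
D–E: 929.1 km
E–F: 185.2 km
Smallest added distance is 185.2 km, inserting between E and F.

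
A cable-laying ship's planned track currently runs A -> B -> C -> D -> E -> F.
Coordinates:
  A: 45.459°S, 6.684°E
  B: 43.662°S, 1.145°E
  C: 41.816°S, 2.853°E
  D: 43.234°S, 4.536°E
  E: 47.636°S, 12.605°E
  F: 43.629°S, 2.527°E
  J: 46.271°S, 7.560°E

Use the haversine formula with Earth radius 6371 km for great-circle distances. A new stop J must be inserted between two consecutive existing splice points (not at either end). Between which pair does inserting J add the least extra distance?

between E and F

Added distance for inserting J between each consecutive pair:
A–B: 212.7 km
B–C: 955.5 km
C–D: 825.8 km
D–E: 28.5 km
E–F: 4.4 km
Smallest added distance is 4.4 km, inserting between E and F.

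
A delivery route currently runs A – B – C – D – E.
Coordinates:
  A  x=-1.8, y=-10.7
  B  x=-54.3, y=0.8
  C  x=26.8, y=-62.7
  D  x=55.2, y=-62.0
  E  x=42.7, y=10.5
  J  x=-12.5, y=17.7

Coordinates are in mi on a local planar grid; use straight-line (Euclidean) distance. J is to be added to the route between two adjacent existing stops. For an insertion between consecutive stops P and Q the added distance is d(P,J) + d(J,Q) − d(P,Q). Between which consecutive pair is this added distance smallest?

Added distance for inserting J between each consecutive pair:
A–B: 21.7 mi
B–C: 31.6 mi
C–D: 165.7 mi
D–E: 86.7 mi
Smallest added distance is 21.7 mi, inserting between A and B.

between A and B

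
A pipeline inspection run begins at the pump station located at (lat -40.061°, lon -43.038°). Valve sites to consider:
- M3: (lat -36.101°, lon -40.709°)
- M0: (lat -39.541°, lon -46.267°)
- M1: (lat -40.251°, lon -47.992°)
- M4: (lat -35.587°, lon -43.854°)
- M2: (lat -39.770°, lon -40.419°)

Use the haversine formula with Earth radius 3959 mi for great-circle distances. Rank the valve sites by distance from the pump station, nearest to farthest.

M2, M0, M1, M3, M4

Computing each great-circle distance from (lat -40.061°, lon -43.038°):
M2 (lat -39.770°, lon -40.419°): 140.2 mi
M0 (lat -39.541°, lon -46.267°): 175.1 mi
M1 (lat -40.251°, lon -47.992°): 261.9 mi
M3 (lat -36.101°, lon -40.709°): 301.5 mi
M4 (lat -35.587°, lon -43.854°): 312.3 mi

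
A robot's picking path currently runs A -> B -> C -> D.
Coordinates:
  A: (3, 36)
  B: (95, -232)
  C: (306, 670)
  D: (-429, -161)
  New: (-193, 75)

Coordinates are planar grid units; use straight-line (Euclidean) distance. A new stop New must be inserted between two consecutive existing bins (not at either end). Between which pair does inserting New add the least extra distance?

Added distance for inserting New between each consecutive pair:
A–B: 337.4
B–C: 271.1
C–D: 0.9
Smallest added distance is 0.9, inserting between C and D.

between C and D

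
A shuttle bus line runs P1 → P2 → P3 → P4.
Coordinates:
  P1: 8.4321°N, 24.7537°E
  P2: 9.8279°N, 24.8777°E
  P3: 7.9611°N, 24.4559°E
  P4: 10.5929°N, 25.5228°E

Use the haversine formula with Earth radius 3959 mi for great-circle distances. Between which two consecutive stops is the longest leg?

P3–P4

Leg distances:
P1→P2: 96.8 mi
P2→P3: 132.2 mi
P3→P4: 195.9 mi
The longest leg is P3–P4 at 195.9 mi.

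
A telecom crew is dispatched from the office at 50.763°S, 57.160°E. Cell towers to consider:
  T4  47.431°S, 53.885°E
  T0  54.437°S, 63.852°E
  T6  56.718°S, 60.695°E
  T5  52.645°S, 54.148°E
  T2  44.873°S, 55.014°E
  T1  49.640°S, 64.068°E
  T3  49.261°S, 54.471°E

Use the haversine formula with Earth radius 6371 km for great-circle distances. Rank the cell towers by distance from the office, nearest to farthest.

Distance from the office at 50.763°S, 57.160°E to each:
T3 49.261°S, 54.471°E: 254.6 km
T5 52.645°S, 54.148°E: 294.7 km
T4 47.431°S, 53.885°E: 440.5 km
T1 49.640°S, 64.068°E: 507.1 km
T0 54.437°S, 63.852°E: 608.8 km
T2 44.873°S, 55.014°E: 674.2 km
T6 56.718°S, 60.695°E: 701.6 km

T3, T5, T4, T1, T0, T2, T6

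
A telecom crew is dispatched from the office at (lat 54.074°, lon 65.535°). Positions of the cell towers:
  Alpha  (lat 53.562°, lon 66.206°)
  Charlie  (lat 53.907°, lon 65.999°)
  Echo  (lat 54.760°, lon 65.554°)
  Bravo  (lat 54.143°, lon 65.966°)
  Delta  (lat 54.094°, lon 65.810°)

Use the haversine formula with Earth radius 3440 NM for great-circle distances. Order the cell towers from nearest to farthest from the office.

Delta, Bravo, Charlie, Alpha, Echo

Distances from the office:
Delta (lat 54.094°, lon 65.810°): 9.8 NM
Bravo (lat 54.143°, lon 65.966°): 15.7 NM
Charlie (lat 53.907°, lon 65.999°): 19.2 NM
Alpha (lat 53.562°, lon 66.206°): 38.9 NM
Echo (lat 54.760°, lon 65.554°): 41.2 NM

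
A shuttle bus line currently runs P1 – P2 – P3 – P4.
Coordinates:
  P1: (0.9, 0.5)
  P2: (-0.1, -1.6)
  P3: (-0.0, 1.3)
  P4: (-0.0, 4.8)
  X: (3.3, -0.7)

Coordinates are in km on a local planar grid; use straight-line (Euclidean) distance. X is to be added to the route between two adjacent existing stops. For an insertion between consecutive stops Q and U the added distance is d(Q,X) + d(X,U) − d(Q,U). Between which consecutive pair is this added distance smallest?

Added distance for inserting X between each consecutive pair:
P1–P2: 3.9 km
P2–P3: 4.5 km
P3–P4: 6.8 km
Smallest added distance is 3.9 km, inserting between P1 and P2.

between P1 and P2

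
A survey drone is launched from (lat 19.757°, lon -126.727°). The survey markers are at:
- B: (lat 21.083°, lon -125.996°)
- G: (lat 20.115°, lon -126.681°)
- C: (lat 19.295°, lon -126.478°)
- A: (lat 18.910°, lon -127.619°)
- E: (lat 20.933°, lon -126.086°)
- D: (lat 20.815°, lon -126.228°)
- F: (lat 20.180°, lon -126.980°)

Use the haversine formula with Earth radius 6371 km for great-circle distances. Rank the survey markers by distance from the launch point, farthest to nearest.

Distances from the launch point:
B (lat 21.083°, lon -125.996°): 166.0 km
E (lat 20.933°, lon -126.086°): 146.9 km
A (lat 18.910°, lon -127.619°): 132.8 km
D (lat 20.815°, lon -126.228°): 128.6 km
C (lat 19.295°, lon -126.478°): 57.6 km
F (lat 20.180°, lon -126.980°): 54.0 km
G (lat 20.115°, lon -126.681°): 40.1 km

B, E, A, D, C, F, G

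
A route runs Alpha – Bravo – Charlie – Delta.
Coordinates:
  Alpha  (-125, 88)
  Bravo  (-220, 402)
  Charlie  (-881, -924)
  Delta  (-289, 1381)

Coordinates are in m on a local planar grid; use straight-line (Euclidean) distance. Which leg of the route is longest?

Leg distances:
Alpha→Bravo: 328.1 m
Bravo→Charlie: 1481.6 m
Charlie→Delta: 2379.8 m
The longest leg is Charlie–Delta at 2379.8 m.

Charlie–Delta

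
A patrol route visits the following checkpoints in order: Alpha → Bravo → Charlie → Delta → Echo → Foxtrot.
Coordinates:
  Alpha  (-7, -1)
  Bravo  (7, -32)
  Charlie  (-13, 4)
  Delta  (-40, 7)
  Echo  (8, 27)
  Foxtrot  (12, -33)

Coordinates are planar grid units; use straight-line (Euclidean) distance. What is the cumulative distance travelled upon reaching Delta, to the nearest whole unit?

Leg distances:
Alpha→Bravo: 34.0  (cumulative 34.0)
Bravo→Charlie: 41.2  (cumulative 75.2)
Charlie→Delta: 27.2  (cumulative 102.4)
Cumulative distance at Delta ≈ 102.

102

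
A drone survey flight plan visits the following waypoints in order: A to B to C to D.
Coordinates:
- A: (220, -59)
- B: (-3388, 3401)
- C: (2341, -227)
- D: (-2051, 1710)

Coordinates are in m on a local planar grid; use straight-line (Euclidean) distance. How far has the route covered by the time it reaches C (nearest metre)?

Leg distances:
A→B: 4998.9 m  (cumulative 4998.9 m)
B→C: 6781.1 m  (cumulative 11780.1 m)
Cumulative distance at C ≈ 11780 m.

11780 m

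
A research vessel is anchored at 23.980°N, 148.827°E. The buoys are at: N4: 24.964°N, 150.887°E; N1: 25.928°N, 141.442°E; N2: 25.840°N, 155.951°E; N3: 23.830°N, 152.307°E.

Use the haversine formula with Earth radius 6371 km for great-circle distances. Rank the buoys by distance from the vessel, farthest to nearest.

Computing each great-circle distance from 23.980°N, 148.827°E:
N1 25.928°N, 141.442°E: 775.2 km
N2 25.840°N, 155.951°E: 747.5 km
N3 23.830°N, 152.307°E: 354.1 km
N4 24.964°N, 150.887°E: 235.4 km

N1, N2, N3, N4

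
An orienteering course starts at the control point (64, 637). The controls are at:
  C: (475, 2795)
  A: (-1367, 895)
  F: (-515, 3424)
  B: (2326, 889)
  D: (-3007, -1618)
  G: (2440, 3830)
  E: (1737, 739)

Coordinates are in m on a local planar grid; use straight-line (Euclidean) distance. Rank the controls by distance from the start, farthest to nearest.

G, D, F, B, C, E, A

Distance from the start at (64, 637) to each:
G (2440, 3830): 3980.0 m
D (-3007, -1618): 3810.0 m
F (-515, 3424): 2846.5 m
B (2326, 889): 2276.0 m
C (475, 2795): 2196.8 m
E (1737, 739): 1676.1 m
A (-1367, 895): 1454.1 m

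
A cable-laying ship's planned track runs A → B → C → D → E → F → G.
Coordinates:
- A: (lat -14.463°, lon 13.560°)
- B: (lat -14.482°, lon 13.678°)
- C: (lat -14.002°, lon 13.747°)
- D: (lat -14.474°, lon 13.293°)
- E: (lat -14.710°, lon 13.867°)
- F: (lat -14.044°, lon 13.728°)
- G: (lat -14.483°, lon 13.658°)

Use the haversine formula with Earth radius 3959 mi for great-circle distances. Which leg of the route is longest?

E–F

Leg distances:
A→B: 8.0 mi
B→C: 33.5 mi
C→D: 44.6 mi
D→E: 41.7 mi
E→F: 47.0 mi
F→G: 30.7 mi
The longest leg is E–F at 47.0 mi.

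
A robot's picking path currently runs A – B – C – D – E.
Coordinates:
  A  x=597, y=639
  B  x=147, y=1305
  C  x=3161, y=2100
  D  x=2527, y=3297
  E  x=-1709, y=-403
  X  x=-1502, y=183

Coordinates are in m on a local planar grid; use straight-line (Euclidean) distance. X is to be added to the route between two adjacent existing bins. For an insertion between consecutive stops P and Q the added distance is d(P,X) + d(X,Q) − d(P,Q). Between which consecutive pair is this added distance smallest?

Added distance for inserting X between each consecutive pair:
A–B: 3338.7 m
B–C: 3919.1 m
C–D: 8779.3 m
D–E: 89.2 m
Smallest added distance is 89.2 m, inserting between D and E.

between D and E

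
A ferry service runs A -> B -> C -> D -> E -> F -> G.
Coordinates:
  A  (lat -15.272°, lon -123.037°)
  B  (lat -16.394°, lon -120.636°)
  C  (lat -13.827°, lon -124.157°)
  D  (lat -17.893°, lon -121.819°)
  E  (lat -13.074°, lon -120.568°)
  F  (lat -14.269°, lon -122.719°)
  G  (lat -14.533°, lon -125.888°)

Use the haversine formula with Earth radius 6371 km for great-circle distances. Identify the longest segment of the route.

D–E

Leg distances:
A→B: 285.5 km
B→C: 473.6 km
C→D: 516.6 km
D→E: 552.4 km
E→F: 267.7 km
F→G: 342.6 km
The longest leg is D–E at 552.4 km.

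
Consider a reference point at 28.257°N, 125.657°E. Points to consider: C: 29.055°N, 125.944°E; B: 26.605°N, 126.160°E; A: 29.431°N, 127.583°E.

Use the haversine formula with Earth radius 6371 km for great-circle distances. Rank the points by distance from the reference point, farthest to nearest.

Distance from the reference point at 28.257°N, 125.657°E to each:
A 29.431°N, 127.583°E: 228.5 km
B 26.605°N, 126.160°E: 190.3 km
C 29.055°N, 125.944°E: 93.0 km

A, B, C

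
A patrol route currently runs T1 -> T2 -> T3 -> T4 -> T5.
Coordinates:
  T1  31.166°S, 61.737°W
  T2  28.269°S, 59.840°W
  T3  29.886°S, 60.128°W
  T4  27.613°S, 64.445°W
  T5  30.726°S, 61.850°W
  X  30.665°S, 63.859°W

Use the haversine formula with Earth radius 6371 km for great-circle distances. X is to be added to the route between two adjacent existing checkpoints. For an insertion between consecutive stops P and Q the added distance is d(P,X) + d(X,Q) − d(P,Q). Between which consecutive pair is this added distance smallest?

Added distance for inserting X between each consecutive pair:
T1–T2: 310.9 km
T2–T3: 658.1 km
T3–T4: 221.8 km
T4–T5: 108.2 km
Smallest added distance is 108.2 km, inserting between T4 and T5.

between T4 and T5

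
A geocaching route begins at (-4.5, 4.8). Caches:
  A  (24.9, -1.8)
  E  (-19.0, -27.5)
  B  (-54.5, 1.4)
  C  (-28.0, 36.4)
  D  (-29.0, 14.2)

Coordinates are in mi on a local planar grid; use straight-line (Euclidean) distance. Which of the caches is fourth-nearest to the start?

C

Distance to each, sorted:
D: 26.2 mi
A: 30.1 mi
E: 35.4 mi
C: 39.4 mi
B: 50.1 mi
The fourth-nearest is C at 39.4 mi.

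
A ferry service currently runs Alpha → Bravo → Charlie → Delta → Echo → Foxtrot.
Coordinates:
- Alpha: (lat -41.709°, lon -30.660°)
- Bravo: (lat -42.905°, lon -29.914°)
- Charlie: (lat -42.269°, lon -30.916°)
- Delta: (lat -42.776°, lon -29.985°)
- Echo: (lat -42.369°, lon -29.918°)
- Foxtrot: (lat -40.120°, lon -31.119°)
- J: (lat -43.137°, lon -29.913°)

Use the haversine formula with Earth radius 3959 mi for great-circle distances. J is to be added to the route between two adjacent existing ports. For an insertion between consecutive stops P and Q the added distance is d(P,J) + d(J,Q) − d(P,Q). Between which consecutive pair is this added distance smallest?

between Bravo and Charlie

Added distance for inserting J between each consecutive pair:
Alpha–Bravo: 30.8 mi
Bravo–Charlie: 27.4 mi
Charlie–Delta: 44.9 mi
Delta–Echo: 49.9 mi
Echo–Foxtrot: 103.2 mi
Smallest added distance is 27.4 mi, inserting between Bravo and Charlie.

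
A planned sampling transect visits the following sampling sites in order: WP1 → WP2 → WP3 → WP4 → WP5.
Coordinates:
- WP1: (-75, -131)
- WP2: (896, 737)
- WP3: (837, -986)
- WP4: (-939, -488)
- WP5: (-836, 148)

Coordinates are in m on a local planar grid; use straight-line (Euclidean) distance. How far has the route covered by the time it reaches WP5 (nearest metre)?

Leg distances:
WP1→WP2: 1302.4 m  (cumulative 1302.4 m)
WP2→WP3: 1724.0 m  (cumulative 3026.4 m)
WP3→WP4: 1844.5 m  (cumulative 4870.9 m)
WP4→WP5: 644.3 m  (cumulative 5515.2 m)
Cumulative distance at WP5 ≈ 5515 m.

5515 m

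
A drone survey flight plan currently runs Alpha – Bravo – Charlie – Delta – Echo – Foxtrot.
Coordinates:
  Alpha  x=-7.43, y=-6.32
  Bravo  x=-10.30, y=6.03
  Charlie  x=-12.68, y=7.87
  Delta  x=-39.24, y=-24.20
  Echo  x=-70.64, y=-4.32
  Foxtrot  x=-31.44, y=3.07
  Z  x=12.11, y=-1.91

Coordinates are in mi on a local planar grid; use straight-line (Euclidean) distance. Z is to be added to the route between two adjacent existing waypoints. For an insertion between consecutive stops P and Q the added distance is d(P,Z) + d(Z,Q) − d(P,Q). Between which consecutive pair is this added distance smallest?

Added distance for inserting Z between each consecutive pair:
Alpha–Bravo: 31.1 mi
Bravo–Charlie: 47.4 mi
Charlie–Delta: 41.0 mi
Delta–Echo: 101.6 mi
Echo–Foxtrot: 86.7 mi
Smallest added distance is 31.1 mi, inserting between Alpha and Bravo.

between Alpha and Bravo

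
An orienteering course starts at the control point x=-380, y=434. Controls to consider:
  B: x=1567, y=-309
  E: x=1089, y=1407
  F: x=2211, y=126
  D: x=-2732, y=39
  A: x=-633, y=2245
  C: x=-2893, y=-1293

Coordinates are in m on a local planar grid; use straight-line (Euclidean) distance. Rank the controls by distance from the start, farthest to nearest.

Computing each straight-line distance from x=-380, y=434:
C x=-2893, y=-1293: 3049.2 m
F x=2211, y=126: 2609.2 m
D x=-2732, y=39: 2384.9 m
B x=1567, y=-309: 2084.0 m
A x=-633, y=2245: 1828.6 m
E x=1089, y=1407: 1762.0 m

C, F, D, B, A, E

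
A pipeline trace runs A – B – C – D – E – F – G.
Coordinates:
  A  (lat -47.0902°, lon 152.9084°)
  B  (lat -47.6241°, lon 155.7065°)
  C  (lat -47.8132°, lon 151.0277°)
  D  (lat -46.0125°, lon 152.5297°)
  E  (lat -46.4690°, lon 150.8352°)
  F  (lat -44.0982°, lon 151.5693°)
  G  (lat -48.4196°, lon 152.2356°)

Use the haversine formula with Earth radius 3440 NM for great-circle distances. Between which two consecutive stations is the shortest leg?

Leg distances:
A→B: 118.2 NM
B→C: 189.3 NM
C→D: 124.4 NM
D→E: 75.5 NM
E→F: 145.7 NM
F→G: 260.9 NM
The shortest leg is D–E at 75.5 NM.

D–E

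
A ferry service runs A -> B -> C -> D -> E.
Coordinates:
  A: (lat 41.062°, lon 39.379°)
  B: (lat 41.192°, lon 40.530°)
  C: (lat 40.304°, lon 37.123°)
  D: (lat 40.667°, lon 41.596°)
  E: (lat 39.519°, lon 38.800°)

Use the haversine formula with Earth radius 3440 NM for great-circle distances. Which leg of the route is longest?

C–D

Leg distances:
A→B: 52.6 NM
B→C: 163.9 NM
C→D: 205.4 NM
D→E: 145.7 NM
The longest leg is C–D at 205.4 NM.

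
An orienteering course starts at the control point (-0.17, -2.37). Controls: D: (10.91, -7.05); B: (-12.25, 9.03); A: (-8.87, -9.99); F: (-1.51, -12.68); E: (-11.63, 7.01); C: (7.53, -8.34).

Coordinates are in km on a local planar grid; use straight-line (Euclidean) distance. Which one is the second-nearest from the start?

Distance to each, sorted:
C: 9.7 km
F: 10.4 km
A: 11.6 km
D: 12.0 km
E: 14.8 km
B: 16.6 km
The second-nearest is F at 10.4 km.

F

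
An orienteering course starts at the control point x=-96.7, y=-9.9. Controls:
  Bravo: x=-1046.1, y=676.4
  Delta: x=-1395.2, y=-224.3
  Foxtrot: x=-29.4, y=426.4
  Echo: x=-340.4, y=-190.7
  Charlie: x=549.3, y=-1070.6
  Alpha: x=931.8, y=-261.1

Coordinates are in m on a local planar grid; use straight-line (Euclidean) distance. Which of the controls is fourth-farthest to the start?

Alpha

Distance to each, sorted:
Delta: 1316.1 m
Charlie: 1241.9 m
Bravo: 1171.5 m
Alpha: 1058.7 m
Foxtrot: 441.5 m
Echo: 303.4 m
The fourth-farthest is Alpha at 1058.7 m.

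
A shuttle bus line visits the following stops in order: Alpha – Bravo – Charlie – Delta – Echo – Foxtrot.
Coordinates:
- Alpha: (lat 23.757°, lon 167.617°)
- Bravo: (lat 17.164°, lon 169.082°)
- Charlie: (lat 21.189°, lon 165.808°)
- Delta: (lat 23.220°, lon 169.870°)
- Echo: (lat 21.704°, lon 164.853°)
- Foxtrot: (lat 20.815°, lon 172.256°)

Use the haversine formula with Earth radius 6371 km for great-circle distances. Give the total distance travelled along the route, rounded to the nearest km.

Leg distances:
Alpha→Bravo: 748.8 km  (cumulative 748.8 km)
Bravo→Charlie: 564.3 km  (cumulative 1313.1 km)
Charlie→Delta: 475.2 km  (cumulative 1788.4 km)
Delta→Echo: 542.4 km  (cumulative 2330.7 km)
Echo→Foxtrot: 773.4 km  (cumulative 3104.1 km)
Total route length ≈ 3104 km.

3104 km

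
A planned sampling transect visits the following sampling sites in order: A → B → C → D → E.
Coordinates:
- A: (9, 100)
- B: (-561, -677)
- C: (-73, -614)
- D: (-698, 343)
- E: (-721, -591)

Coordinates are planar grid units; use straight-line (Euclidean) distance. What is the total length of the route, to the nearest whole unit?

3533

Leg distances:
A→B: 963.7  (cumulative 963.7)
B→C: 492.0  (cumulative 1455.7)
C→D: 1143.0  (cumulative 2598.7)
D→E: 934.3  (cumulative 3533.0)
Total route length ≈ 3533.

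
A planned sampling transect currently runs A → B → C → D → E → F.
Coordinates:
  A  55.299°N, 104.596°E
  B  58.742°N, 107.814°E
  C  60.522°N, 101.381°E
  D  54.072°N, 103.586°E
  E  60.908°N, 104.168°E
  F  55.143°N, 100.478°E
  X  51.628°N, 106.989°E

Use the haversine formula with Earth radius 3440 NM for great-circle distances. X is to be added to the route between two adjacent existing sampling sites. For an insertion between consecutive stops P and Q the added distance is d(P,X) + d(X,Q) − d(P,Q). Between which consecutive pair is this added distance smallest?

between D and E

Added distance for inserting X between each consecutive pair:
A–B: 432.6 NM
B–C: 771.2 NM
C–D: 363.5 NM
D–E: 345.7 NM
E–F: 513.8 NM
Smallest added distance is 345.7 NM, inserting between D and E.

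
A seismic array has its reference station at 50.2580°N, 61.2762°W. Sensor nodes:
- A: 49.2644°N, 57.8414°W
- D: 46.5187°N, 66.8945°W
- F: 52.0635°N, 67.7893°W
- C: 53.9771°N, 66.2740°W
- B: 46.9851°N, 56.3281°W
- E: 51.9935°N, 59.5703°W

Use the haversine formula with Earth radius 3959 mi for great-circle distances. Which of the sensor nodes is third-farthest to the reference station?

B

Distance to each, sorted:
D: 364.8 mi
C: 333.0 mi
B: 319.6 mi
F: 308.4 mi
A: 168.0 mi
E: 140.9 mi
The third-farthest is B at 319.6 mi.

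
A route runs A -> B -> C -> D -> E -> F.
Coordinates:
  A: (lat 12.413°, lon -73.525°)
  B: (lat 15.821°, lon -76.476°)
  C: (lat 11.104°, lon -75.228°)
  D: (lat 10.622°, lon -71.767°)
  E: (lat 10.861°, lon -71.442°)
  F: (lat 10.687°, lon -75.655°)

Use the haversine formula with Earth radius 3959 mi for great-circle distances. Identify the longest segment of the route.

Leg distances:
A→B: 307.5 mi
B→C: 336.5 mi
C→D: 237.2 mi
D→E: 27.6 mi
E→F: 286.2 mi
The longest leg is B–C at 336.5 mi.

B–C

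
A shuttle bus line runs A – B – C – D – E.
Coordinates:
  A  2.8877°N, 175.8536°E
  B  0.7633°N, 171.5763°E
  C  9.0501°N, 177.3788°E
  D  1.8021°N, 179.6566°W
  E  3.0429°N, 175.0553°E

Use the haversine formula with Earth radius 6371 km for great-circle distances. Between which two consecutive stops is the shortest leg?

A–B

Leg distances:
A→B: 530.8 km
B→C: 1123.2 km
C→D: 870.1 km
D→E: 603.5 km
The shortest leg is A–B at 530.8 km.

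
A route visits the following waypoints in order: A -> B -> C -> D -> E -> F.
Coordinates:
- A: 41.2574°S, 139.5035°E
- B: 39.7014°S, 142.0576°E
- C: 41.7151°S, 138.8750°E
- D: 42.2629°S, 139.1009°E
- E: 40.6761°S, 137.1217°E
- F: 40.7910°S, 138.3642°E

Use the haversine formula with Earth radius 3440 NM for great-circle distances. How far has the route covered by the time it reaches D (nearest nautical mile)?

372 NM

Leg distances:
A→B: 149.4 NM  (cumulative 149.4 NM)
B→C: 188.6 NM  (cumulative 338.1 NM)
C→D: 34.4 NM  (cumulative 372.5 NM)
Cumulative distance at D ≈ 372 NM.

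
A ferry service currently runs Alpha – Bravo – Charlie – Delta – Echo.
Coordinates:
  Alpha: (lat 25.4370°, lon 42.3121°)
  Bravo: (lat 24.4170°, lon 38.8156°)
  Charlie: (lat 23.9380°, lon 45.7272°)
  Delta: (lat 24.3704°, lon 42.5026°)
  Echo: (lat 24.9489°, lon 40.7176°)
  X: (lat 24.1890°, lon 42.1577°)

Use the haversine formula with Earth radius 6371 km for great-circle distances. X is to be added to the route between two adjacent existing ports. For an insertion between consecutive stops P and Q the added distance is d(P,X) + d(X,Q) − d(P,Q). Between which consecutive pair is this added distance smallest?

between Bravo and Charlie

Added distance for inserting X between each consecutive pair:
Alpha–Bravo: 108.9 km
Bravo–Charlie: 0.0 km
Charlie–Delta: 73.2 km
Delta–Echo: 17.2 km
Smallest added distance is 0.0 km, inserting between Bravo and Charlie.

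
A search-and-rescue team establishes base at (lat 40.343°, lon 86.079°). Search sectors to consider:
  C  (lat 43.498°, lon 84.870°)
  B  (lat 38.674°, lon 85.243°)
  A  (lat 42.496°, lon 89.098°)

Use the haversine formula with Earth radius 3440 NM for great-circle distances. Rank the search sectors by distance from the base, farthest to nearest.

Distances from the base:
C (lat 43.498°, lon 84.870°): 197.0 NM
A (lat 42.496°, lon 89.098°): 187.6 NM
B (lat 38.674°, lon 85.243°): 107.4 NM

C, A, B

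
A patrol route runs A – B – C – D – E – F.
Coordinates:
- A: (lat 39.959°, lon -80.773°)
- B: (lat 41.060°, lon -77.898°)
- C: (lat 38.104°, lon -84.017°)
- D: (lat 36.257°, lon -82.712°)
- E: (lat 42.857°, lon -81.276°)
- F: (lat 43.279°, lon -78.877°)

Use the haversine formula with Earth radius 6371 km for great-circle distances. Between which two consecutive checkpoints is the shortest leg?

E–F

Leg distances:
A→B: 272.1 km
B→C: 618.7 km
C→D: 235.7 km
D→E: 744.1 km
E→F: 200.4 km
The shortest leg is E–F at 200.4 km.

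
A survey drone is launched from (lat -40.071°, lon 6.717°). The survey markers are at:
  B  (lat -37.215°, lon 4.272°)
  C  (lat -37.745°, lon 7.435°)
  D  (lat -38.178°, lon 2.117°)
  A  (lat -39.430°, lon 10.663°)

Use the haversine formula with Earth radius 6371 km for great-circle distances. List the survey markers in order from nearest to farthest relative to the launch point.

Distances from the launch point:
C (lat -37.745°, lon 7.435°): 266.0 km
A (lat -39.430°, lon 10.663°): 344.8 km
B (lat -37.215°, lon 4.272°): 382.0 km
D (lat -38.178°, lon 2.117°): 449.1 km

C, A, B, D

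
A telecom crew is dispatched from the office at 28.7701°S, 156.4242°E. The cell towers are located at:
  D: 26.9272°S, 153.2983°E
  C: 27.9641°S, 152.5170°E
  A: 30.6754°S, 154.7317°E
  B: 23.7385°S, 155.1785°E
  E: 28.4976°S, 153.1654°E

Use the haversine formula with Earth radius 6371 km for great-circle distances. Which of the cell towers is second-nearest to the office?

Distances from the office (28.7701°S, 156.4242°E):
A: 267.6 km
E: 319.5 km
D: 369.4 km
C: 392.6 km
B: 573.1 km
The second-nearest is E at 319.5 km.

E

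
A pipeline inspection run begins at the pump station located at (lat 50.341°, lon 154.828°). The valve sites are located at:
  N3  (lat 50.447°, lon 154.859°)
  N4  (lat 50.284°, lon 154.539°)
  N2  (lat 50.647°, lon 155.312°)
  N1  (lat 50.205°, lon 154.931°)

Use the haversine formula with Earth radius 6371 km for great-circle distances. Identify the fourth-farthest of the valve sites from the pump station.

Distance to each, sorted:
N2: 48.3 km
N4: 21.5 km
N1: 16.8 km
N3: 12.0 km
The fourth-farthest is N3 at 12.0 km.

N3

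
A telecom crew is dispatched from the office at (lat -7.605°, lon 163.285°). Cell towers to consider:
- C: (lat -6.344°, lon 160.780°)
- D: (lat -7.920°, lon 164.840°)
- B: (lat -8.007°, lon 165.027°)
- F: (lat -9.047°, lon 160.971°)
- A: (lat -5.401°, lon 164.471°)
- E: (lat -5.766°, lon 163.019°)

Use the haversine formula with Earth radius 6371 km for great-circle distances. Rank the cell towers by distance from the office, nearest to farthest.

D, B, E, A, F, C

Distance from the office at (lat -7.605°, lon 163.285°) to each:
D (lat -7.920°, lon 164.840°): 174.9 km
B (lat -8.007°, lon 165.027°): 197.0 km
E (lat -5.766°, lon 163.019°): 206.6 km
A (lat -5.401°, lon 164.471°): 277.9 km
F (lat -9.047°, lon 160.971°): 300.9 km
C (lat -6.344°, lon 160.780°): 310.0 km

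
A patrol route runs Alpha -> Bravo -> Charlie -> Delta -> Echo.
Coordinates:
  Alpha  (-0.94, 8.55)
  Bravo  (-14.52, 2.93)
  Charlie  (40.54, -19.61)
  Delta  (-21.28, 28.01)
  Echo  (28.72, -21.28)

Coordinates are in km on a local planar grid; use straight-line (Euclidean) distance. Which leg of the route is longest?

Charlie–Delta

Leg distances:
Alpha→Bravo: 14.7 km
Bravo→Charlie: 59.5 km
Charlie→Delta: 78.0 km
Delta→Echo: 70.2 km
The longest leg is Charlie–Delta at 78.0 km.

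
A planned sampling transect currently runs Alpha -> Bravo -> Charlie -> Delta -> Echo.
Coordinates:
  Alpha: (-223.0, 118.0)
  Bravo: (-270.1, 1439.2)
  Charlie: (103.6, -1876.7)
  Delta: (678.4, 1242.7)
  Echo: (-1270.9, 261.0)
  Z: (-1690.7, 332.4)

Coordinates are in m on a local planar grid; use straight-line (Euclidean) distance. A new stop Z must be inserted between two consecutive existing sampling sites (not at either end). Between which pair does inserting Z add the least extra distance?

between Delta and Echo

Added distance for inserting Z between each consecutive pair:
Alpha–Bravo: 1962.1 m
Bravo–Charlie: 1310.0 m
Charlie–Delta: 2212.0 m
Delta–Echo: 781.3 m
Smallest added distance is 781.3 m, inserting between Delta and Echo.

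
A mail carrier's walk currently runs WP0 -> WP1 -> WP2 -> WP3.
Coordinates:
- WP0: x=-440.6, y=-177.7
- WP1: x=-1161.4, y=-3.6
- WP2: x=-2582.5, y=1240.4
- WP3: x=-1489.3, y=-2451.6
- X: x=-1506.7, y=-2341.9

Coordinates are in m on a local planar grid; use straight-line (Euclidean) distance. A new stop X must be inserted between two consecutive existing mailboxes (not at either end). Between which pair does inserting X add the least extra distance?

Added distance for inserting X between each consecutive pair:
WP0–WP1: 4034.7 m
WP1–WP2: 4215.3 m
WP2–WP3: 1.0 m
Smallest added distance is 1.0 m, inserting between WP2 and WP3.

between WP2 and WP3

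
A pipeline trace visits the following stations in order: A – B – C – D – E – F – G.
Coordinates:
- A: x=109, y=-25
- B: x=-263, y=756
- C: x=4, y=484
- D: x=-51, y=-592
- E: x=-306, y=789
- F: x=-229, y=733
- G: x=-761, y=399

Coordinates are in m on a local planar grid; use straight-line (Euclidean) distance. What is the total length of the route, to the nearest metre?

Leg distances:
A→B: 865.1 m  (cumulative 865.1 m)
B→C: 381.1 m  (cumulative 1246.2 m)
C→D: 1077.4 m  (cumulative 2323.6 m)
D→E: 1404.3 m  (cumulative 3728.0 m)
E→F: 95.2 m  (cumulative 3823.2 m)
F→G: 628.2 m  (cumulative 4451.3 m)
Total route length ≈ 4451 m.

4451 m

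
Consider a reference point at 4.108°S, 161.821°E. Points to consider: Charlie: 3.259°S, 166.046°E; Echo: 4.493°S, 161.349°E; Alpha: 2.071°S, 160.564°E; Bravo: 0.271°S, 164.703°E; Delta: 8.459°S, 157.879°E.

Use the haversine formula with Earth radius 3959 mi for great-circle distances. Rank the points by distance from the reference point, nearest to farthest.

Distances from the reference point:
Echo 4.493°S, 161.349°E: 42.0 mi
Alpha 2.071°S, 160.564°E: 165.3 mi
Charlie 3.259°S, 166.046°E: 297.2 mi
Bravo 0.271°S, 164.703°E: 331.5 mi
Delta 8.459°S, 157.879°E: 404.5 mi

Echo, Alpha, Charlie, Bravo, Delta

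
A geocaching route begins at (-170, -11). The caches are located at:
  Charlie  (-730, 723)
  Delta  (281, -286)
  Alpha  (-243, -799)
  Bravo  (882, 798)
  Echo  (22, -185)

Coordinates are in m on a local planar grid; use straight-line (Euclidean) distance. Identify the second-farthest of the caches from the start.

Charlie

Distances from the start ((-170, -11)):
Bravo: 1327.1 m
Charlie: 923.2 m
Alpha: 791.4 m
Delta: 528.2 m
Echo: 259.1 m
The second-farthest is Charlie at 923.2 m.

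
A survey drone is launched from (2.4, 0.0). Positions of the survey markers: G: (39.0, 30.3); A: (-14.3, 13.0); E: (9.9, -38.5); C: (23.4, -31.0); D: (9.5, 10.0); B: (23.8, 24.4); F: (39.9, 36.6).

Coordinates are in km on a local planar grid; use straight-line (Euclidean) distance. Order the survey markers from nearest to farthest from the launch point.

D, A, B, C, E, G, F

Computing each straight-line distance from (2.4, 0.0):
D (9.5, 10.0): 12.3 km
A (-14.3, 13.0): 21.2 km
B (23.8, 24.4): 32.5 km
C (23.4, -31.0): 37.4 km
E (9.9, -38.5): 39.2 km
G (39.0, 30.3): 47.5 km
F (39.9, 36.6): 52.4 km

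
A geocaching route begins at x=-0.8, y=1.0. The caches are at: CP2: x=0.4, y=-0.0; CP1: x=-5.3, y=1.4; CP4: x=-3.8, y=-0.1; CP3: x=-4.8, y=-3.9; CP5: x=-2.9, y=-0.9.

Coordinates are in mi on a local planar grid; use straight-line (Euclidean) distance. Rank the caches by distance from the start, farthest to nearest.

Distances from the start:
CP3 x=-4.8, y=-3.9: 6.3 mi
CP1 x=-5.3, y=1.4: 4.5 mi
CP4 x=-3.8, y=-0.1: 3.2 mi
CP5 x=-2.9, y=-0.9: 2.8 mi
CP2 x=0.4, y=-0.0: 1.6 mi

CP3, CP1, CP4, CP5, CP2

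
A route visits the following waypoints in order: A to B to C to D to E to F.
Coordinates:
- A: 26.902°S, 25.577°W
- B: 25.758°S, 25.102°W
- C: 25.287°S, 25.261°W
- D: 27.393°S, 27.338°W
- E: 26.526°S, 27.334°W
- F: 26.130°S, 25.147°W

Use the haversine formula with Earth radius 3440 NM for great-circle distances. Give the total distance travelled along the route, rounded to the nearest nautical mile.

444 NM

Leg distances:
A→B: 73.3 NM  (cumulative 73.3 NM)
B→C: 29.6 NM  (cumulative 102.8 NM)
C→D: 168.7 NM  (cumulative 271.6 NM)
D→E: 52.1 NM  (cumulative 323.6 NM)
E→F: 120.1 NM  (cumulative 443.7 NM)
Total route length ≈ 444 NM.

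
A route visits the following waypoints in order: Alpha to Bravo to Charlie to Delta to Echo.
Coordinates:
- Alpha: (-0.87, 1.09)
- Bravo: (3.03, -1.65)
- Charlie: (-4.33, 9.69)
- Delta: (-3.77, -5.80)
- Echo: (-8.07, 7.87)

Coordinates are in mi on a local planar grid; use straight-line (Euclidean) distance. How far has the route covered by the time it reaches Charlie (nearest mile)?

Leg distances:
Alpha→Bravo: 4.8 mi  (cumulative 4.8 mi)
Bravo→Charlie: 13.5 mi  (cumulative 18.3 mi)
Cumulative distance at Charlie ≈ 18 mi.

18 mi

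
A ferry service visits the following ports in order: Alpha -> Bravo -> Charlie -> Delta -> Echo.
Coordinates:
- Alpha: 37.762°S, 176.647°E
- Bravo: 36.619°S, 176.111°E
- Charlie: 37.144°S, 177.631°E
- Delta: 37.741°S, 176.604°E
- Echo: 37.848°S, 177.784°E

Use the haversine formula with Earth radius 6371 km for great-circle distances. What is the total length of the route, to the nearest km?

500 km

Leg distances:
Alpha→Bravo: 135.7 km  (cumulative 135.7 km)
Bravo→Charlie: 147.3 km  (cumulative 282.9 km)
Charlie→Delta: 112.4 km  (cumulative 395.3 km)
Delta→Echo: 104.4 km  (cumulative 499.7 km)
Total route length ≈ 500 km.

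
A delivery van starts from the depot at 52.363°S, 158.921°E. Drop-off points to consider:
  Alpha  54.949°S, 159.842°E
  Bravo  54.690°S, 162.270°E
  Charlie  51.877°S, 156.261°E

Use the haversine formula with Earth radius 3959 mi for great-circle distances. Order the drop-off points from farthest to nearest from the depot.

Computing each great-circle distance from 52.363°S, 158.921°E:
Bravo 54.690°S, 162.270°E: 211.6 mi
Alpha 54.949°S, 159.842°E: 182.6 mi
Charlie 51.877°S, 156.261°E: 117.7 mi

Bravo, Alpha, Charlie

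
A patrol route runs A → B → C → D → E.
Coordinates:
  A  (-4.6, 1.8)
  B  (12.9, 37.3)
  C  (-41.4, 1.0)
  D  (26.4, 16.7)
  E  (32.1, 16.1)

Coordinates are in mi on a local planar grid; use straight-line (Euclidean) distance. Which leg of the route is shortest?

Leg distances:
A→B: 39.6 mi
B→C: 65.3 mi
C→D: 69.6 mi
D→E: 5.7 mi
The shortest leg is D–E at 5.7 mi.

D–E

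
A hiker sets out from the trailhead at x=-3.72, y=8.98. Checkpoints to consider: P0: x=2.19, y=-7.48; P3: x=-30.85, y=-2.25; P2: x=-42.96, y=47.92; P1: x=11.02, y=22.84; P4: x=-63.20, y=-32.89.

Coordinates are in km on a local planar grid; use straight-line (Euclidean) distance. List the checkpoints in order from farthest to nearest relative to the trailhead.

P4, P2, P3, P1, P0

Distance from the trailhead at x=-3.72, y=8.98 to each:
P4 x=-63.20, y=-32.89: 72.7 km
P2 x=-42.96, y=47.92: 55.3 km
P3 x=-30.85, y=-2.25: 29.4 km
P1 x=11.02, y=22.84: 20.2 km
P0 x=2.19, y=-7.48: 17.5 km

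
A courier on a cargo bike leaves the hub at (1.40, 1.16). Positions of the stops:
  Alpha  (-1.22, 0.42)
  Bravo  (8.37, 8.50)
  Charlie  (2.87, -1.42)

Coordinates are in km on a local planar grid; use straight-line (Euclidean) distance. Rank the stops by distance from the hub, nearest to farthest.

Distance from the hub at (1.40, 1.16) to each:
Alpha (-1.22, 0.42): 2.7 km
Charlie (2.87, -1.42): 3.0 km
Bravo (8.37, 8.50): 10.1 km

Alpha, Charlie, Bravo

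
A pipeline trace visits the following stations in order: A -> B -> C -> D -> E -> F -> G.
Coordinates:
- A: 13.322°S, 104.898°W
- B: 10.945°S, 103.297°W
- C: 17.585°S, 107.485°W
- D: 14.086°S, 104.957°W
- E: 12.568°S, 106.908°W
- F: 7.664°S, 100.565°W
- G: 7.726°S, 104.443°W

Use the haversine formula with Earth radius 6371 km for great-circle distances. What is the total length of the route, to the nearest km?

3236 km

Leg distances:
A→B: 316.5 km  (cumulative 316.5 km)
B→C: 865.2 km  (cumulative 1181.7 km)
C→D: 473.8 km  (cumulative 1655.4 km)
D→E: 270.3 km  (cumulative 1925.7 km)
E→F: 882.7 km  (cumulative 2808.4 km)
F→G: 427.4 km  (cumulative 3235.8 km)
Total route length ≈ 3236 km.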